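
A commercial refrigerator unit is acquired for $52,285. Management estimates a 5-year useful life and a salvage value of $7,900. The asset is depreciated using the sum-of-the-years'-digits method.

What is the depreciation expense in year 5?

$2,959

Depreciable base = $52,285 − $7,900 = $44,385.
Sum of the years' digits = 5+4+3+2+1 = 15.
Year 1: $44,385 × 5/15 = $14,795. Book value $37,490.
Year 2: $44,385 × 4/15 = $11,836. Book value $25,654.
Year 3: $44,385 × 3/15 = $8,877. Book value $16,777.
Year 4: $44,385 × 2/15 = $5,918. Book value $10,859.
Year 5: $44,385 × 1/15 = $2,959. Book value $7,900.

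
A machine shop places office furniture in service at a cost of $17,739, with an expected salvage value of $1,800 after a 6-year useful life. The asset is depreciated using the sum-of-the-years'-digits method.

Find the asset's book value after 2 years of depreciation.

$9,390

Depreciable base = $17,739 − $1,800 = $15,939.
Sum of the years' digits = 6+5+4+3+2+1 = 21.
Year 1: $15,939 × 6/21 = $4,554. Book value $13,185.
Year 2: $15,939 × 5/21 = $3,795. Book value $9,390.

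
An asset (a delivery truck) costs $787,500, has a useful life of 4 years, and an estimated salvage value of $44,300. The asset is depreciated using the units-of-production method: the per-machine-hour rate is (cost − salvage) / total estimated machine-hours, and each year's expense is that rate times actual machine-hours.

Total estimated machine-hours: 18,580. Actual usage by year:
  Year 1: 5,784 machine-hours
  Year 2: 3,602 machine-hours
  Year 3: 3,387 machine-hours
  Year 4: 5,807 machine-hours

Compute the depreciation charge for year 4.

$232,280

Depreciable base = $787,500 − $44,300 = $743,200.
Rate = $743,200 / 18,580 machine-hours = $40 per machine-hour.
Year 1: 5,784 × $40 = $231,360. Book value $556,140.
Year 2: 3,602 × $40 = $144,080. Book value $412,060.
Year 3: 3,387 × $40 = $135,480. Book value $276,580.
Year 4: 5,807 × $40 = $232,280. Book value $44,300.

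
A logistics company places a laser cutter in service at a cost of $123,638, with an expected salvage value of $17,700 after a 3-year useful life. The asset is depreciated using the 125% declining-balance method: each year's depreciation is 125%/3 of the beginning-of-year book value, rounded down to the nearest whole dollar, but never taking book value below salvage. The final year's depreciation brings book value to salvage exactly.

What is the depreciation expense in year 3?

$24,372

Depreciable base = $123,638 − $17,700 = $105,938.
Year 1: ⌊$123,638 × 125%/3⌋ = $51,515. Book value $72,123.
Year 2: ⌊$72,123 × 125%/3⌋ = $30,051. Book value $42,072.
Year 3 (final): $42,072 − $17,700 = $24,372. Book value $17,700.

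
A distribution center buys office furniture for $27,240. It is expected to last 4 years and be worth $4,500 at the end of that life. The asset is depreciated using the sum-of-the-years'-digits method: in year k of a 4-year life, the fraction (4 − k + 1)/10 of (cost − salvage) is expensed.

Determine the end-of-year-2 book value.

$11,322

Depreciable base = $27,240 − $4,500 = $22,740.
Sum of the years' digits = 4+3+2+1 = 10.
Year 1: $22,740 × 4/10 = $9,096. Book value $18,144.
Year 2: $22,740 × 3/10 = $6,822. Book value $11,322.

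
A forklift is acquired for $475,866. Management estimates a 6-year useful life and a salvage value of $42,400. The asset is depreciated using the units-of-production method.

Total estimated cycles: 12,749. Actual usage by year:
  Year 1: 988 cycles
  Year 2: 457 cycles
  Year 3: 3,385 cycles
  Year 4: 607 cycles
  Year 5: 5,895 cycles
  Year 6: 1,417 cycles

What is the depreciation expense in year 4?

$20,638

Depreciable base = $475,866 − $42,400 = $433,466.
Rate = $433,466 / 12,749 cycles = $34 per cycle.
Year 1: 988 × $34 = $33,592. Book value $442,274.
Year 2: 457 × $34 = $15,538. Book value $426,736.
Year 3: 3,385 × $34 = $115,090. Book value $311,646.
Year 4: 607 × $34 = $20,638. Book value $291,008.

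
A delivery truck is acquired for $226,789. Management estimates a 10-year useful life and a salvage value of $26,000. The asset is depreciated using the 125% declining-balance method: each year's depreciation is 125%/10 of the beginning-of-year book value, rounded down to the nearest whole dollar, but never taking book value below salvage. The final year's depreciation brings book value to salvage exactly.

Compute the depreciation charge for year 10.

$42,188

Depreciable base = $226,789 − $26,000 = $200,789.
Year 1: ⌊$226,789 × 125%/10⌋ = $28,348. Book value $198,441.
Year 2: ⌊$198,441 × 125%/10⌋ = $24,805. Book value $173,636.
Year 3: ⌊$173,636 × 125%/10⌋ = $21,704. Book value $151,932.
Year 4: ⌊$151,932 × 125%/10⌋ = $18,991. Book value $132,941.
Year 5: ⌊$132,941 × 125%/10⌋ = $16,617. Book value $116,324.
Year 6: ⌊$116,324 × 125%/10⌋ = $14,540. Book value $101,784.
Year 7: ⌊$101,784 × 125%/10⌋ = $12,723. Book value $89,061.
Year 8: ⌊$89,061 × 125%/10⌋ = $11,132. Book value $77,929.
Year 9: ⌊$77,929 × 125%/10⌋ = $9,741. Book value $68,188.
Year 10 (final): $68,188 − $26,000 = $42,188. Book value $26,000.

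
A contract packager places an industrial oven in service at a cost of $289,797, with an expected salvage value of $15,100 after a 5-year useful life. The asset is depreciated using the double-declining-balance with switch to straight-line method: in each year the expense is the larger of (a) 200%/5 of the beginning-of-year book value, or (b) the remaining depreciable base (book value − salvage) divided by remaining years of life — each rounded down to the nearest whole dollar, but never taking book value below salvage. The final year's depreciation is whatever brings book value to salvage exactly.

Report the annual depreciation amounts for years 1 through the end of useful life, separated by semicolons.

$115,918; $69,551; $41,731; $25,038; $22,459

Depreciable base = $289,797 − $15,100 = $274,697.
Year 1: DB = ⌊$289,797 × 200%/5⌋ = $115,918; SL = ⌊$274,697/5⌋ = $54,939 → take DB $115,918. Book value $173,879.
Year 2: DB = ⌊$173,879 × 200%/5⌋ = $69,551; SL = ⌊$158,779/4⌋ = $39,694 → take DB $69,551. Book value $104,328.
Year 3: DB = ⌊$104,328 × 200%/5⌋ = $41,731; SL = ⌊$89,228/3⌋ = $29,742 → take DB $41,731. Book value $62,597.
Year 4: DB = ⌊$62,597 × 200%/5⌋ = $25,038; SL = ⌊$47,497/2⌋ = $23,748 → take DB $25,038. Book value $37,559.
Year 5 (final): $37,559 − $15,100 = $22,459. Book value $15,100.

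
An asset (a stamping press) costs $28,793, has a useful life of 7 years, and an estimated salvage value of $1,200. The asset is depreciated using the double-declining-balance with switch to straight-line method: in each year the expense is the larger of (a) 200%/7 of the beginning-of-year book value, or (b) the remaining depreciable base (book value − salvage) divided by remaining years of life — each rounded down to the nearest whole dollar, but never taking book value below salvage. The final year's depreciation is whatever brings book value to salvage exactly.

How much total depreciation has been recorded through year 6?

Depreciable base = $28,793 − $1,200 = $27,593.
Year 1: DB = ⌊$28,793 × 200%/7⌋ = $8,226; SL = ⌊$27,593/7⌋ = $3,941 → take DB $8,226. Book value $20,567.
Year 2: DB = ⌊$20,567 × 200%/7⌋ = $5,876; SL = ⌊$19,367/6⌋ = $3,227 → take DB $5,876. Book value $14,691.
Year 3: DB = ⌊$14,691 × 200%/7⌋ = $4,197; SL = ⌊$13,491/5⌋ = $2,698 → take DB $4,197. Book value $10,494.
Year 4: DB = ⌊$10,494 × 200%/7⌋ = $2,998; SL = ⌊$9,294/4⌋ = $2,323 → take DB $2,998. Book value $7,496.
Year 5: DB = ⌊$7,496 × 200%/7⌋ = $2,141; SL = ⌊$6,296/3⌋ = $2,098 → take DB $2,141. Book value $5,355.
Year 6: DB = ⌊$5,355 × 200%/7⌋ = $1,530; SL = ⌊$4,155/2⌋ = $2,077 → take SL $2,077. Book value $3,278.
Accumulated through year 6 = $28,793 − $3,278 = $25,515.

$25,515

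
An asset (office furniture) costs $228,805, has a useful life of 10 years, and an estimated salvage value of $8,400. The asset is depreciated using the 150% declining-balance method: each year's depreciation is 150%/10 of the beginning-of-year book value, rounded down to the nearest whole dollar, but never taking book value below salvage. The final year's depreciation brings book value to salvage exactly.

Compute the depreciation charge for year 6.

Depreciable base = $228,805 − $8,400 = $220,405.
Year 1: ⌊$228,805 × 150%/10⌋ = $34,320. Book value $194,485.
Year 2: ⌊$194,485 × 150%/10⌋ = $29,172. Book value $165,313.
Year 3: ⌊$165,313 × 150%/10⌋ = $24,796. Book value $140,517.
Year 4: ⌊$140,517 × 150%/10⌋ = $21,077. Book value $119,440.
Year 5: ⌊$119,440 × 150%/10⌋ = $17,916. Book value $101,524.
Year 6: ⌊$101,524 × 150%/10⌋ = $15,228. Book value $86,296.

$15,228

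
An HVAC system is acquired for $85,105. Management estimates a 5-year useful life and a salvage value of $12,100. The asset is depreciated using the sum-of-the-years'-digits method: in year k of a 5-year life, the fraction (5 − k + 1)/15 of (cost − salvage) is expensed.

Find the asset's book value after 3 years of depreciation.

$26,701

Depreciable base = $85,105 − $12,100 = $73,005.
Sum of the years' digits = 5+4+3+2+1 = 15.
Year 1: $73,005 × 5/15 = $24,335. Book value $60,770.
Year 2: $73,005 × 4/15 = $19,468. Book value $41,302.
Year 3: $73,005 × 3/15 = $14,601. Book value $26,701.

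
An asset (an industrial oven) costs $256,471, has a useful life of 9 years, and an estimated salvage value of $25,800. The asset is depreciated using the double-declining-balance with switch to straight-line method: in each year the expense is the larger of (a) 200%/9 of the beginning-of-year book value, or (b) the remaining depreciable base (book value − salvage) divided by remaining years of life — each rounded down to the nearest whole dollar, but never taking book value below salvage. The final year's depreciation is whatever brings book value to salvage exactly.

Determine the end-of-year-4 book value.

Depreciable base = $256,471 − $25,800 = $230,671.
Year 1: DB = ⌊$256,471 × 200%/9⌋ = $56,993; SL = ⌊$230,671/9⌋ = $25,630 → take DB $56,993. Book value $199,478.
Year 2: DB = ⌊$199,478 × 200%/9⌋ = $44,328; SL = ⌊$173,678/8⌋ = $21,709 → take DB $44,328. Book value $155,150.
Year 3: DB = ⌊$155,150 × 200%/9⌋ = $34,477; SL = ⌊$129,350/7⌋ = $18,478 → take DB $34,477. Book value $120,673.
Year 4: DB = ⌊$120,673 × 200%/9⌋ = $26,816; SL = ⌊$94,873/6⌋ = $15,812 → take DB $26,816. Book value $93,857.

$93,857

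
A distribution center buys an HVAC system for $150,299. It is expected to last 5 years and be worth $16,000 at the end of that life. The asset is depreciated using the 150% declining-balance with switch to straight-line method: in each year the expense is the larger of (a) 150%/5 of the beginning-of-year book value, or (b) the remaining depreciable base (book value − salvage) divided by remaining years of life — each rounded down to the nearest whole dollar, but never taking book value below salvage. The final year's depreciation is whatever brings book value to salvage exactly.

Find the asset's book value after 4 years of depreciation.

Depreciable base = $150,299 − $16,000 = $134,299.
Year 1: DB = ⌊$150,299 × 150%/5⌋ = $45,089; SL = ⌊$134,299/5⌋ = $26,859 → take DB $45,089. Book value $105,210.
Year 2: DB = ⌊$105,210 × 150%/5⌋ = $31,563; SL = ⌊$89,210/4⌋ = $22,302 → take DB $31,563. Book value $73,647.
Year 3: DB = ⌊$73,647 × 150%/5⌋ = $22,094; SL = ⌊$57,647/3⌋ = $19,215 → take DB $22,094. Book value $51,553.
Year 4: DB = ⌊$51,553 × 150%/5⌋ = $15,465; SL = ⌊$35,553/2⌋ = $17,776 → take SL $17,776. Book value $33,777.

$33,777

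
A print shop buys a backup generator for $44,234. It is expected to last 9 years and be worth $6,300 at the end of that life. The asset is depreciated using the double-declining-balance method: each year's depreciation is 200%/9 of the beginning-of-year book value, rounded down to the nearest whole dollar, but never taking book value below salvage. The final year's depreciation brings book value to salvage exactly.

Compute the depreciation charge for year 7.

$2,176

Depreciable base = $44,234 − $6,300 = $37,934.
Year 1: ⌊$44,234 × 200%/9⌋ = $9,829. Book value $34,405.
Year 2: ⌊$34,405 × 200%/9⌋ = $7,645. Book value $26,760.
Year 3: ⌊$26,760 × 200%/9⌋ = $5,946. Book value $20,814.
Year 4: ⌊$20,814 × 200%/9⌋ = $4,625. Book value $16,189.
Year 5: ⌊$16,189 × 200%/9⌋ = $3,597. Book value $12,592.
Year 6: ⌊$12,592 × 200%/9⌋ = $2,798. Book value $9,794.
Year 7: ⌊$9,794 × 200%/9⌋ = $2,176. Book value $7,618.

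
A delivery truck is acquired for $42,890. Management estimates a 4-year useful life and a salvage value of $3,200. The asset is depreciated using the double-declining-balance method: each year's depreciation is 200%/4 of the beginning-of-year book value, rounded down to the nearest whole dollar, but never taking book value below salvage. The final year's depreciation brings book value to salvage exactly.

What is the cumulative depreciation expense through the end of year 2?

Depreciable base = $42,890 − $3,200 = $39,690.
Year 1: ⌊$42,890 × 200%/4⌋ = $21,445. Book value $21,445.
Year 2: ⌊$21,445 × 200%/4⌋ = $10,722. Book value $10,723.
Accumulated through year 2 = $42,890 − $10,723 = $32,167.

$32,167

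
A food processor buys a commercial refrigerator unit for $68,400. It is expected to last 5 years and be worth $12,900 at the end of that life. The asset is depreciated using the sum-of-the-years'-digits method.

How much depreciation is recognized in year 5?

$3,700

Depreciable base = $68,400 − $12,900 = $55,500.
Sum of the years' digits = 5+4+3+2+1 = 15.
Year 1: $55,500 × 5/15 = $18,500. Book value $49,900.
Year 2: $55,500 × 4/15 = $14,800. Book value $35,100.
Year 3: $55,500 × 3/15 = $11,100. Book value $24,000.
Year 4: $55,500 × 2/15 = $7,400. Book value $16,600.
Year 5: $55,500 × 1/15 = $3,700. Book value $12,900.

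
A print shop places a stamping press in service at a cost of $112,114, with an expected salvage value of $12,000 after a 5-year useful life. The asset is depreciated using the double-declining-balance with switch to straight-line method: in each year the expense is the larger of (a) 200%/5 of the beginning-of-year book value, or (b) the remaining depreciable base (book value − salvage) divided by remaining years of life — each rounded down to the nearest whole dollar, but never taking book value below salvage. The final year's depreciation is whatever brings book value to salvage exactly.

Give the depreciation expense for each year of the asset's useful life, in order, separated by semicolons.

Depreciable base = $112,114 − $12,000 = $100,114.
Year 1: DB = ⌊$112,114 × 200%/5⌋ = $44,845; SL = ⌊$100,114/5⌋ = $20,022 → take DB $44,845. Book value $67,269.
Year 2: DB = ⌊$67,269 × 200%/5⌋ = $26,907; SL = ⌊$55,269/4⌋ = $13,817 → take DB $26,907. Book value $40,362.
Year 3: DB = ⌊$40,362 × 200%/5⌋ = $16,144; SL = ⌊$28,362/3⌋ = $9,454 → take DB $16,144. Book value $24,218.
Year 4: DB = ⌊$24,218 × 200%/5⌋ = $9,687; SL = ⌊$12,218/2⌋ = $6,109 → take DB $9,687. Book value $14,531.
Year 5 (final): $14,531 − $12,000 = $2,531. Book value $12,000.

$44,845; $26,907; $16,144; $9,687; $2,531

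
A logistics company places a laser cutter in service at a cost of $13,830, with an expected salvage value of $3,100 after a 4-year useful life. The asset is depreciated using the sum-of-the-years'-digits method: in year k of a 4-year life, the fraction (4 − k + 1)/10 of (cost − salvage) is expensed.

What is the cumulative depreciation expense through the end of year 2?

$7,511

Depreciable base = $13,830 − $3,100 = $10,730.
Sum of the years' digits = 4+3+2+1 = 10.
Year 1: $10,730 × 4/10 = $4,292. Book value $9,538.
Year 2: $10,730 × 3/10 = $3,219. Book value $6,319.
Accumulated through year 2 = $13,830 − $6,319 = $7,511.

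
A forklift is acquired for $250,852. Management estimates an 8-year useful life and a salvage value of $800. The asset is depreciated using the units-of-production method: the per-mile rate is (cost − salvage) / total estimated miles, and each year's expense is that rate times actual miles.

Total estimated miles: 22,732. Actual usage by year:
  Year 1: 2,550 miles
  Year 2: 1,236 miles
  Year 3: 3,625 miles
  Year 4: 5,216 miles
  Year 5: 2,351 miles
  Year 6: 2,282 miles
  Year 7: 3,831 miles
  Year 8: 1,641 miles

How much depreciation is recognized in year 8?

Depreciable base = $250,852 − $800 = $250,052.
Rate = $250,052 / 22,732 miles = $11 per mile.
Year 1: 2,550 × $11 = $28,050. Book value $222,802.
Year 2: 1,236 × $11 = $13,596. Book value $209,206.
Year 3: 3,625 × $11 = $39,875. Book value $169,331.
Year 4: 5,216 × $11 = $57,376. Book value $111,955.
Year 5: 2,351 × $11 = $25,861. Book value $86,094.
Year 6: 2,282 × $11 = $25,102. Book value $60,992.
Year 7: 3,831 × $11 = $42,141. Book value $18,851.
Year 8: 1,641 × $11 = $18,051. Book value $800.

$18,051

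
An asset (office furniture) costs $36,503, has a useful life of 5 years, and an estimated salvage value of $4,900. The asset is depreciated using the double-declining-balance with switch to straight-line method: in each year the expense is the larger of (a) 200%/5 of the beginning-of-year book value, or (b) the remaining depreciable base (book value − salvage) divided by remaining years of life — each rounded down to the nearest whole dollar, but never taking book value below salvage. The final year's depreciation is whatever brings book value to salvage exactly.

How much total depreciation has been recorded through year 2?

Depreciable base = $36,503 − $4,900 = $31,603.
Year 1: DB = ⌊$36,503 × 200%/5⌋ = $14,601; SL = ⌊$31,603/5⌋ = $6,320 → take DB $14,601. Book value $21,902.
Year 2: DB = ⌊$21,902 × 200%/5⌋ = $8,760; SL = ⌊$17,002/4⌋ = $4,250 → take DB $8,760. Book value $13,142.
Accumulated through year 2 = $36,503 − $13,142 = $23,361.

$23,361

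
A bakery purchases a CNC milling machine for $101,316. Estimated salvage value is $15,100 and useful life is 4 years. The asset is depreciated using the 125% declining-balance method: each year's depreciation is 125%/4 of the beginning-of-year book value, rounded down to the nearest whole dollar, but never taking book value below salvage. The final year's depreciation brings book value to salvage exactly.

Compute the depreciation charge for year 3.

$14,965

Depreciable base = $101,316 − $15,100 = $86,216.
Year 1: ⌊$101,316 × 125%/4⌋ = $31,661. Book value $69,655.
Year 2: ⌊$69,655 × 125%/4⌋ = $21,767. Book value $47,888.
Year 3: ⌊$47,888 × 125%/4⌋ = $14,965. Book value $32,923.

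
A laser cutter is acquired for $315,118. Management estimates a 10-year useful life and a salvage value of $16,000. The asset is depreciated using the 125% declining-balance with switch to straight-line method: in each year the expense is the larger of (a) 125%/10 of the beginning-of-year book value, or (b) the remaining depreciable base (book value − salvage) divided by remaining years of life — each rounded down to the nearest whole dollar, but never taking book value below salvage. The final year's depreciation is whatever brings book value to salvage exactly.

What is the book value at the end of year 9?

Depreciable base = $315,118 − $16,000 = $299,118.
Year 1: DB = ⌊$315,118 × 125%/10⌋ = $39,389; SL = ⌊$299,118/10⌋ = $29,911 → take DB $39,389. Book value $275,729.
Year 2: DB = ⌊$275,729 × 125%/10⌋ = $34,466; SL = ⌊$259,729/9⌋ = $28,858 → take DB $34,466. Book value $241,263.
Year 3: DB = ⌊$241,263 × 125%/10⌋ = $30,157; SL = ⌊$225,263/8⌋ = $28,157 → take DB $30,157. Book value $211,106.
Year 4: DB = ⌊$211,106 × 125%/10⌋ = $26,388; SL = ⌊$195,106/7⌋ = $27,872 → take SL $27,872. Book value $183,234.
Year 5: DB = ⌊$183,234 × 125%/10⌋ = $22,904; SL = ⌊$167,234/6⌋ = $27,872 → take SL $27,872. Book value $155,362.
Year 6: DB = ⌊$155,362 × 125%/10⌋ = $19,420; SL = ⌊$139,362/5⌋ = $27,872 → take SL $27,872. Book value $127,490.
Year 7: DB = ⌊$127,490 × 125%/10⌋ = $15,936; SL = ⌊$111,490/4⌋ = $27,872 → take SL $27,872. Book value $99,618.
Year 8: DB = ⌊$99,618 × 125%/10⌋ = $12,452; SL = ⌊$83,618/3⌋ = $27,872 → take SL $27,872. Book value $71,746.
Year 9: DB = ⌊$71,746 × 125%/10⌋ = $8,968; SL = ⌊$55,746/2⌋ = $27,873 → take SL $27,873. Book value $43,873.

$43,873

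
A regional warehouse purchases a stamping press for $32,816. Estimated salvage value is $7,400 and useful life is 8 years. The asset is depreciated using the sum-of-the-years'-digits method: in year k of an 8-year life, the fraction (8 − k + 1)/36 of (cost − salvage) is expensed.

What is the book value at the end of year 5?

$11,636

Depreciable base = $32,816 − $7,400 = $25,416.
Sum of the years' digits = 8+7+6+5+4+3+2+1 = 36.
Year 1: $25,416 × 8/36 = $5,648. Book value $27,168.
Year 2: $25,416 × 7/36 = $4,942. Book value $22,226.
Year 3: $25,416 × 6/36 = $4,236. Book value $17,990.
Year 4: $25,416 × 5/36 = $3,530. Book value $14,460.
Year 5: $25,416 × 4/36 = $2,824. Book value $11,636.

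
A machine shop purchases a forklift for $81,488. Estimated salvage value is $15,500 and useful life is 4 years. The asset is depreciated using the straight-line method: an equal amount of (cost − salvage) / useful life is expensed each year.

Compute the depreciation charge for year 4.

$16,497

Depreciable base = $81,488 − $15,500 = $65,988.
Annual expense = $65,988 / 4 = $16,497.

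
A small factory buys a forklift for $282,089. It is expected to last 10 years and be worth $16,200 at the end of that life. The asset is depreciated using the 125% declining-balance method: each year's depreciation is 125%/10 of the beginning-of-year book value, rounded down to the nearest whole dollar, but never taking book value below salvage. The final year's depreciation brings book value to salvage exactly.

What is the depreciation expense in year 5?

Depreciable base = $282,089 − $16,200 = $265,889.
Year 1: ⌊$282,089 × 125%/10⌋ = $35,261. Book value $246,828.
Year 2: ⌊$246,828 × 125%/10⌋ = $30,853. Book value $215,975.
Year 3: ⌊$215,975 × 125%/10⌋ = $26,996. Book value $188,979.
Year 4: ⌊$188,979 × 125%/10⌋ = $23,622. Book value $165,357.
Year 5: ⌊$165,357 × 125%/10⌋ = $20,669. Book value $144,688.

$20,669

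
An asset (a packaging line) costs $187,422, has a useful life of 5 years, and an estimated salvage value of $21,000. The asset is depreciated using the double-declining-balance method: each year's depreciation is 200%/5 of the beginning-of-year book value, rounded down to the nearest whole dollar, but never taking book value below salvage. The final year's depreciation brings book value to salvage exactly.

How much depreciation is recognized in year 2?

$44,981

Depreciable base = $187,422 − $21,000 = $166,422.
Year 1: ⌊$187,422 × 200%/5⌋ = $74,968. Book value $112,454.
Year 2: ⌊$112,454 × 200%/5⌋ = $44,981. Book value $67,473.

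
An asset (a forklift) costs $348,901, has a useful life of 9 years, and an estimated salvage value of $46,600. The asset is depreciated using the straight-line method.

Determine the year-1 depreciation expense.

Depreciable base = $348,901 − $46,600 = $302,301.
Annual expense = $302,301 / 9 = $33,589.

$33,589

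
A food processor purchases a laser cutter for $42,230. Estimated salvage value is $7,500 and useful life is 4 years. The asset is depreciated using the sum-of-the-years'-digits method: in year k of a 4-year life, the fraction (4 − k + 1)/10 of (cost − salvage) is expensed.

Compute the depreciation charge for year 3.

Depreciable base = $42,230 − $7,500 = $34,730.
Sum of the years' digits = 4+3+2+1 = 10.
Year 1: $34,730 × 4/10 = $13,892. Book value $28,338.
Year 2: $34,730 × 3/10 = $10,419. Book value $17,919.
Year 3: $34,730 × 2/10 = $6,946. Book value $10,973.

$6,946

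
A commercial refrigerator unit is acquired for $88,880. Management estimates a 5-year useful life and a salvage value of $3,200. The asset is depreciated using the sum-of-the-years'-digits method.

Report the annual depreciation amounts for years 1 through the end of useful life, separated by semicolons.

$28,560; $22,848; $17,136; $11,424; $5,712

Depreciable base = $88,880 − $3,200 = $85,680.
Sum of the years' digits = 5+4+3+2+1 = 15.
Year 1: $85,680 × 5/15 = $28,560. Book value $60,320.
Year 2: $85,680 × 4/15 = $22,848. Book value $37,472.
Year 3: $85,680 × 3/15 = $17,136. Book value $20,336.
Year 4: $85,680 × 2/15 = $11,424. Book value $8,912.
Year 5: $85,680 × 1/15 = $5,712. Book value $3,200.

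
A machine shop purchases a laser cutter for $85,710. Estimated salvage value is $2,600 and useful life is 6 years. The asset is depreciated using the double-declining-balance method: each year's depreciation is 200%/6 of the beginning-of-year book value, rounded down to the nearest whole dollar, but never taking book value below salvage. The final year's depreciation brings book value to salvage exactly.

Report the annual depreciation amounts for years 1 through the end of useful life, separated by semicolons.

$28,570; $19,046; $12,698; $8,465; $5,643; $8,688

Depreciable base = $85,710 − $2,600 = $83,110.
Year 1: ⌊$85,710 × 200%/6⌋ = $28,570. Book value $57,140.
Year 2: ⌊$57,140 × 200%/6⌋ = $19,046. Book value $38,094.
Year 3: ⌊$38,094 × 200%/6⌋ = $12,698. Book value $25,396.
Year 4: ⌊$25,396 × 200%/6⌋ = $8,465. Book value $16,931.
Year 5: ⌊$16,931 × 200%/6⌋ = $5,643. Book value $11,288.
Year 6 (final): $11,288 − $2,600 = $8,688. Book value $2,600.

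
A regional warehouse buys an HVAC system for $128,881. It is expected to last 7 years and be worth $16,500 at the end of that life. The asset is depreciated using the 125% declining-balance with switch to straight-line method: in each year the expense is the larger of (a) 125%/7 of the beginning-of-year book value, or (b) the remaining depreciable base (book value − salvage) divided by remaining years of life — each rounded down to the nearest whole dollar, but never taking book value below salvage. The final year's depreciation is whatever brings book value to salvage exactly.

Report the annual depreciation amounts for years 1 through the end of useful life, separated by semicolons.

Depreciable base = $128,881 − $16,500 = $112,381.
Year 1: DB = ⌊$128,881 × 125%/7⌋ = $23,014; SL = ⌊$112,381/7⌋ = $16,054 → take DB $23,014. Book value $105,867.
Year 2: DB = ⌊$105,867 × 125%/7⌋ = $18,904; SL = ⌊$89,367/6⌋ = $14,894 → take DB $18,904. Book value $86,963.
Year 3: DB = ⌊$86,963 × 125%/7⌋ = $15,529; SL = ⌊$70,463/5⌋ = $14,092 → take DB $15,529. Book value $71,434.
Year 4: DB = ⌊$71,434 × 125%/7⌋ = $12,756; SL = ⌊$54,934/4⌋ = $13,733 → take SL $13,733. Book value $57,701.
Year 5: DB = ⌊$57,701 × 125%/7⌋ = $10,303; SL = ⌊$41,201/3⌋ = $13,733 → take SL $13,733. Book value $43,968.
Year 6: DB = ⌊$43,968 × 125%/7⌋ = $7,851; SL = ⌊$27,468/2⌋ = $13,734 → take SL $13,734. Book value $30,234.
Year 7 (final): $30,234 − $16,500 = $13,734. Book value $16,500.

$23,014; $18,904; $15,529; $13,733; $13,733; $13,734; $13,734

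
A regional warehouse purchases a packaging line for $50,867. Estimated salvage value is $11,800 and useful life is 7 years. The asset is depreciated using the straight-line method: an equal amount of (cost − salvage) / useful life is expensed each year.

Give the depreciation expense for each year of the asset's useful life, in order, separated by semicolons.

Depreciable base = $50,867 − $11,800 = $39,067.
Annual expense = $39,067 / 7 = $5,581.
End of year 1: book value $45,286.
End of year 2: book value $39,705.
End of year 3: book value $34,124.
End of year 4: book value $28,543.
End of year 5: book value $22,962.
End of year 6: book value $17,381.
End of year 7: book value $11,800.

$5,581; $5,581; $5,581; $5,581; $5,581; $5,581; $5,581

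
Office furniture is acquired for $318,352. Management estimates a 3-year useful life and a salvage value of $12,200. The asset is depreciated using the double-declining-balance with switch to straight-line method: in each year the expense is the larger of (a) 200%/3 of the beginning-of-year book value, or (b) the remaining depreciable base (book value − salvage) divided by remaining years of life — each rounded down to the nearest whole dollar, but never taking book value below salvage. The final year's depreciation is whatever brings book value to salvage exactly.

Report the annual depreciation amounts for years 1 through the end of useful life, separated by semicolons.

Depreciable base = $318,352 − $12,200 = $306,152.
Year 1: DB = ⌊$318,352 × 200%/3⌋ = $212,234; SL = ⌊$306,152/3⌋ = $102,050 → take DB $212,234. Book value $106,118.
Year 2: DB = ⌊$106,118 × 200%/3⌋ = $70,745; SL = ⌊$93,918/2⌋ = $46,959 → take DB $70,745. Book value $35,373.
Year 3 (final): $35,373 − $12,200 = $23,173. Book value $12,200.

$212,234; $70,745; $23,173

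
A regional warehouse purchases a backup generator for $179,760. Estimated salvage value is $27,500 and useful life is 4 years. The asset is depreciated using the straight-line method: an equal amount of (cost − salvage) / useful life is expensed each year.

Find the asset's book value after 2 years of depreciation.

$103,630

Depreciable base = $179,760 − $27,500 = $152,260.
Annual expense = $152,260 / 4 = $38,065.
End of year 1: book value $141,695.
End of year 2: book value $103,630.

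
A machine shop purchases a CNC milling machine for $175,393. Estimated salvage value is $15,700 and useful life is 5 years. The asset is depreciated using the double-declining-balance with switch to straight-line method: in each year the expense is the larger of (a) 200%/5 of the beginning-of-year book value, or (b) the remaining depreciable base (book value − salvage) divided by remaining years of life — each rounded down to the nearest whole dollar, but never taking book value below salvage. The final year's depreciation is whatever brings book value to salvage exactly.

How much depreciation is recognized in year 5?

$7,032

Depreciable base = $175,393 − $15,700 = $159,693.
Year 1: DB = ⌊$175,393 × 200%/5⌋ = $70,157; SL = ⌊$159,693/5⌋ = $31,938 → take DB $70,157. Book value $105,236.
Year 2: DB = ⌊$105,236 × 200%/5⌋ = $42,094; SL = ⌊$89,536/4⌋ = $22,384 → take DB $42,094. Book value $63,142.
Year 3: DB = ⌊$63,142 × 200%/5⌋ = $25,256; SL = ⌊$47,442/3⌋ = $15,814 → take DB $25,256. Book value $37,886.
Year 4: DB = ⌊$37,886 × 200%/5⌋ = $15,154; SL = ⌊$22,186/2⌋ = $11,093 → take DB $15,154. Book value $22,732.
Year 5 (final): $22,732 − $15,700 = $7,032. Book value $15,700.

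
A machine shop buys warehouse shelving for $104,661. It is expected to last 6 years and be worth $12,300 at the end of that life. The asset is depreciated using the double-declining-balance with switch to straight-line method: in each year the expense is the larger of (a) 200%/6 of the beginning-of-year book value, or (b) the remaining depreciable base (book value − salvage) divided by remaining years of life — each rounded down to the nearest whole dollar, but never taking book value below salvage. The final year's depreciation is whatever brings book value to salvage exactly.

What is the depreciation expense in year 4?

Depreciable base = $104,661 − $12,300 = $92,361.
Year 1: DB = ⌊$104,661 × 200%/6⌋ = $34,887; SL = ⌊$92,361/6⌋ = $15,393 → take DB $34,887. Book value $69,774.
Year 2: DB = ⌊$69,774 × 200%/6⌋ = $23,258; SL = ⌊$57,474/5⌋ = $11,494 → take DB $23,258. Book value $46,516.
Year 3: DB = ⌊$46,516 × 200%/6⌋ = $15,505; SL = ⌊$34,216/4⌋ = $8,554 → take DB $15,505. Book value $31,011.
Year 4: DB = ⌊$31,011 × 200%/6⌋ = $10,337; SL = ⌊$18,711/3⌋ = $6,237 → take DB $10,337. Book value $20,674.

$10,337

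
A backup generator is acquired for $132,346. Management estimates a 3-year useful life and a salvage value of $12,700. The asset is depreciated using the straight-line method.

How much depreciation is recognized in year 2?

$39,882

Depreciable base = $132,346 − $12,700 = $119,646.
Annual expense = $119,646 / 3 = $39,882.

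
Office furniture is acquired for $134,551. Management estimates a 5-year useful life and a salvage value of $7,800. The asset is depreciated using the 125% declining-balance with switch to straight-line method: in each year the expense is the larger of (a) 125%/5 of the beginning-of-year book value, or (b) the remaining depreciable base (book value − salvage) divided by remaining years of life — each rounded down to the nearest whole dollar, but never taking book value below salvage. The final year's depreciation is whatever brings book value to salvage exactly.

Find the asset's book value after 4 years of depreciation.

Depreciable base = $134,551 − $7,800 = $126,751.
Year 1: DB = ⌊$134,551 × 125%/5⌋ = $33,637; SL = ⌊$126,751/5⌋ = $25,350 → take DB $33,637. Book value $100,914.
Year 2: DB = ⌊$100,914 × 125%/5⌋ = $25,228; SL = ⌊$93,114/4⌋ = $23,278 → take DB $25,228. Book value $75,686.
Year 3: DB = ⌊$75,686 × 125%/5⌋ = $18,921; SL = ⌊$67,886/3⌋ = $22,628 → take SL $22,628. Book value $53,058.
Year 4: DB = ⌊$53,058 × 125%/5⌋ = $13,264; SL = ⌊$45,258/2⌋ = $22,629 → take SL $22,629. Book value $30,429.

$30,429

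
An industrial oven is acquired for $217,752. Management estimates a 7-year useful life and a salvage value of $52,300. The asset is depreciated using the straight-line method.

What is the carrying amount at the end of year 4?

$123,208

Depreciable base = $217,752 − $52,300 = $165,452.
Annual expense = $165,452 / 7 = $23,636.
End of year 1: book value $194,116.
End of year 2: book value $170,480.
End of year 3: book value $146,844.
End of year 4: book value $123,208.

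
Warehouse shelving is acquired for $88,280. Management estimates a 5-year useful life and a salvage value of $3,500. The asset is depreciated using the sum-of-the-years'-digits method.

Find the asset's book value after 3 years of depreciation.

$20,456

Depreciable base = $88,280 − $3,500 = $84,780.
Sum of the years' digits = 5+4+3+2+1 = 15.
Year 1: $84,780 × 5/15 = $28,260. Book value $60,020.
Year 2: $84,780 × 4/15 = $22,608. Book value $37,412.
Year 3: $84,780 × 3/15 = $16,956. Book value $20,456.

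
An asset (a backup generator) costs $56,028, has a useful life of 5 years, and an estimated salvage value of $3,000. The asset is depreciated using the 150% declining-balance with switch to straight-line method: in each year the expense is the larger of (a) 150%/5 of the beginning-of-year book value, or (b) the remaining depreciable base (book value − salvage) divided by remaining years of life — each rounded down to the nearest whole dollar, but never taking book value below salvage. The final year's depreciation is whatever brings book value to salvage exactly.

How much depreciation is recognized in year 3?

$8,236

Depreciable base = $56,028 − $3,000 = $53,028.
Year 1: DB = ⌊$56,028 × 150%/5⌋ = $16,808; SL = ⌊$53,028/5⌋ = $10,605 → take DB $16,808. Book value $39,220.
Year 2: DB = ⌊$39,220 × 150%/5⌋ = $11,766; SL = ⌊$36,220/4⌋ = $9,055 → take DB $11,766. Book value $27,454.
Year 3: DB = ⌊$27,454 × 150%/5⌋ = $8,236; SL = ⌊$24,454/3⌋ = $8,151 → take DB $8,236. Book value $19,218.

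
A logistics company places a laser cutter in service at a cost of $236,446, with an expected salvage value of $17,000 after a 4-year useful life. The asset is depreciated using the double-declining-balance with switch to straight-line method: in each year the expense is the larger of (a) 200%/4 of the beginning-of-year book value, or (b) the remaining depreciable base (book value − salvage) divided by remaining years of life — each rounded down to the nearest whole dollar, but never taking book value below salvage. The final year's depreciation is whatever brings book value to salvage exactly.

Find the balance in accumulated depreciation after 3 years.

Depreciable base = $236,446 − $17,000 = $219,446.
Year 1: DB = ⌊$236,446 × 200%/4⌋ = $118,223; SL = ⌊$219,446/4⌋ = $54,861 → take DB $118,223. Book value $118,223.
Year 2: DB = ⌊$118,223 × 200%/4⌋ = $59,111; SL = ⌊$101,223/3⌋ = $33,741 → take DB $59,111. Book value $59,112.
Year 3: DB = ⌊$59,112 × 200%/4⌋ = $29,556; SL = ⌊$42,112/2⌋ = $21,056 → take DB $29,556. Book value $29,556.
Accumulated through year 3 = $236,446 − $29,556 = $206,890.

$206,890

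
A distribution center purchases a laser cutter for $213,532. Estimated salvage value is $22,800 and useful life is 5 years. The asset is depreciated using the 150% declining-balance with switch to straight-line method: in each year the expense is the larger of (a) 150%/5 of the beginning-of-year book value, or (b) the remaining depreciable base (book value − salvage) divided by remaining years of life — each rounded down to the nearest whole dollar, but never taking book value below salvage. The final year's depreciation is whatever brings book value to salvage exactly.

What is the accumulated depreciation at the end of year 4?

$165,510

Depreciable base = $213,532 − $22,800 = $190,732.
Year 1: DB = ⌊$213,532 × 150%/5⌋ = $64,059; SL = ⌊$190,732/5⌋ = $38,146 → take DB $64,059. Book value $149,473.
Year 2: DB = ⌊$149,473 × 150%/5⌋ = $44,841; SL = ⌊$126,673/4⌋ = $31,668 → take DB $44,841. Book value $104,632.
Year 3: DB = ⌊$104,632 × 150%/5⌋ = $31,389; SL = ⌊$81,832/3⌋ = $27,277 → take DB $31,389. Book value $73,243.
Year 4: DB = ⌊$73,243 × 150%/5⌋ = $21,972; SL = ⌊$50,443/2⌋ = $25,221 → take SL $25,221. Book value $48,022.
Accumulated through year 4 = $213,532 − $48,022 = $165,510.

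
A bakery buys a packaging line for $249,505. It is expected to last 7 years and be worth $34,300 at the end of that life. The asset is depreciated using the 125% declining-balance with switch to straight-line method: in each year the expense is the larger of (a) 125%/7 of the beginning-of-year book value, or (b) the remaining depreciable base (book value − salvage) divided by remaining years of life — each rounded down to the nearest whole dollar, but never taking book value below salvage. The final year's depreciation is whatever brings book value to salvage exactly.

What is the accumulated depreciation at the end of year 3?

Depreciable base = $249,505 − $34,300 = $215,205.
Year 1: DB = ⌊$249,505 × 125%/7⌋ = $44,554; SL = ⌊$215,205/7⌋ = $30,743 → take DB $44,554. Book value $204,951.
Year 2: DB = ⌊$204,951 × 125%/7⌋ = $36,598; SL = ⌊$170,651/6⌋ = $28,441 → take DB $36,598. Book value $168,353.
Year 3: DB = ⌊$168,353 × 125%/7⌋ = $30,063; SL = ⌊$134,053/5⌋ = $26,810 → take DB $30,063. Book value $138,290.
Accumulated through year 3 = $249,505 − $138,290 = $111,215.

$111,215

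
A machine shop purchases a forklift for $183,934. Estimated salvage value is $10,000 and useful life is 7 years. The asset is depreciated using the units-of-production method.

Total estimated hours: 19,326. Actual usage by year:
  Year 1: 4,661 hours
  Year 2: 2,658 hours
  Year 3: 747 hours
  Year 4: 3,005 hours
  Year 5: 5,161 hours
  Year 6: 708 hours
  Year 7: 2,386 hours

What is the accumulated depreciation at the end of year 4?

$99,639

Depreciable base = $183,934 − $10,000 = $173,934.
Rate = $173,934 / 19,326 hours = $9 per hour.
Year 1: 4,661 × $9 = $41,949. Book value $141,985.
Year 2: 2,658 × $9 = $23,922. Book value $118,063.
Year 3: 747 × $9 = $6,723. Book value $111,340.
Year 4: 3,005 × $9 = $27,045. Book value $84,295.
Accumulated through year 4 = $183,934 − $84,295 = $99,639.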